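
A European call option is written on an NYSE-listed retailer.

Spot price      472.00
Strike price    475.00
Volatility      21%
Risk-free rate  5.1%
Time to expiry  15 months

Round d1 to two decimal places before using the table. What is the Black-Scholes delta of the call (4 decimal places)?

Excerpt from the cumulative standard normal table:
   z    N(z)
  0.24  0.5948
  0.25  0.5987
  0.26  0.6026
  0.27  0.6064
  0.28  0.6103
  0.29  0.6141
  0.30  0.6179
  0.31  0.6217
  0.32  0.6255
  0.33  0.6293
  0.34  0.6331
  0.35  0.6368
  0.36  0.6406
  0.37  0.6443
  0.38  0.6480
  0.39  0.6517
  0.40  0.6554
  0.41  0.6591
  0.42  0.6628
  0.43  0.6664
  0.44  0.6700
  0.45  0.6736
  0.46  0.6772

σ√T = 0.21 × 1.1180 = 0.2348
d₁ = [ln(472/475) + (0.051 + 0.21²/2)·1.25] / 0.2348 = [-0.0063 + 0.0913] / 0.2348 = 0.3619 which rounds to 0.36
N(d₁) = N(0.36) = 0.6406
Δ_call = N(d₁) = 0.6406

0.6406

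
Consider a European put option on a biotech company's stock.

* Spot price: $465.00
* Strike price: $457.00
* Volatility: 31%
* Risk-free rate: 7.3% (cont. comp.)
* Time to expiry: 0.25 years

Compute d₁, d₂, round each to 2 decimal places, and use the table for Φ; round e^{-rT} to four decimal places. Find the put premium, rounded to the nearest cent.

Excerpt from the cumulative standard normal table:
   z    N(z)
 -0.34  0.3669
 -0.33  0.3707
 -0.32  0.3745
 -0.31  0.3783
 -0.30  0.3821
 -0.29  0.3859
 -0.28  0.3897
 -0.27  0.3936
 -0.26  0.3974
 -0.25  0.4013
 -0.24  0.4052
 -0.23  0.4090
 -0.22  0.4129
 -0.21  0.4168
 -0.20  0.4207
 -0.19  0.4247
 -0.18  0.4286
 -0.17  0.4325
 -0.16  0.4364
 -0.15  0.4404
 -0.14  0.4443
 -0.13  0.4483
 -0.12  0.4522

σ√T = 0.31·√0.25 = 0.1550
ln(S/K) + (r + σ²/2)T = ln(465/457) + (0.073 + 0.31²/2)·0.25 = 0.0174 + 0.0303 = 0.0476
d₁ = 0.0476 / 0.1550 = 0.3072 ≈ 0.31
d₂ = d₁ − σ√T = 0.3072 − 0.1550 = 0.1522 ≈ 0.15
e^(−rT) = e^(−0.073·0.25) = 0.9819
P = 457·0.9819·N(-0.15) − 465·N(-0.31) = 457·0.9819·0.4404 − 465·0.3783 = 197.6199 − 175.9095 = 21.7104

$21.71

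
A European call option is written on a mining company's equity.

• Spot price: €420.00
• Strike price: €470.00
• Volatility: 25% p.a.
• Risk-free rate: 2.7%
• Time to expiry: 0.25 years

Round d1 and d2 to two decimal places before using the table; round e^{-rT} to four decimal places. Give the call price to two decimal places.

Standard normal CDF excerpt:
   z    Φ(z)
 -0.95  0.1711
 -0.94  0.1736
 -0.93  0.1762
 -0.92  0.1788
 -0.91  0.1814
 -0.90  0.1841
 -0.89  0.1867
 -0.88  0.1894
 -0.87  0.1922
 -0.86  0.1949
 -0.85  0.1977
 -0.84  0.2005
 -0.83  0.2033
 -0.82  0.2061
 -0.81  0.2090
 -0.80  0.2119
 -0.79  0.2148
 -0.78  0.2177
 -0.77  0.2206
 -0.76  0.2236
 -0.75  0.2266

€6.75

σ√T = 0.25 × 0.5000 = 0.1250
d₁ = [ln(420/470) + (0.027 + 0.25²/2)·0.25] / 0.1250 = [-0.1125 + 0.0146] / 0.1250 = -0.7833 → -0.78
d₂ = d₁ − σ√T = -0.7833 − 0.1250 = -0.9083 → -0.91
exp(−rT) = exp(−0.027·0.25) = 0.9933
N(d₁) = N(-0.78) = 0.2177;  N(d₂) = N(-0.91) = 0.1814
C = 420·0.2177 − 470·0.9933·0.1814 = 91.4340 − 84.6868 = 6.7472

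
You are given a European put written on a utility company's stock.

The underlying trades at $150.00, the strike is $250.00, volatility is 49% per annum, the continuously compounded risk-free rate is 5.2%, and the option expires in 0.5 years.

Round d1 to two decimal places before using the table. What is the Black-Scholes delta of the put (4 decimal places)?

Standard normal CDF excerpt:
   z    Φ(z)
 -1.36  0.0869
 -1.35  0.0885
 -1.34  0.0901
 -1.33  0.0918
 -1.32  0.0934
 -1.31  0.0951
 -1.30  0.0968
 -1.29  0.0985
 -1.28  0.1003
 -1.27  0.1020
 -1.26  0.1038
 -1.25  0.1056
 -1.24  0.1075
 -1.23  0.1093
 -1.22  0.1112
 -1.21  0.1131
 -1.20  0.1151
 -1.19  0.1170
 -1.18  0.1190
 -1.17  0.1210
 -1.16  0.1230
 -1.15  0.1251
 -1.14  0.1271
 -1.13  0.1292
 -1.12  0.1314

σ√T = 0.49·√0.5 = 0.3465
d₁ = [ln(150/250) + (0.052 + 0.49²/2)·0.5] / 0.3465 = [-0.5108 + 0.0860] / 0.3465 = -1.2260 which rounds to -1.23
N(d₁) = N(-1.23) = 0.1093
Δ_put = N(d₁) − 1 = 0.1093 − 1 = -0.8907

-0.8907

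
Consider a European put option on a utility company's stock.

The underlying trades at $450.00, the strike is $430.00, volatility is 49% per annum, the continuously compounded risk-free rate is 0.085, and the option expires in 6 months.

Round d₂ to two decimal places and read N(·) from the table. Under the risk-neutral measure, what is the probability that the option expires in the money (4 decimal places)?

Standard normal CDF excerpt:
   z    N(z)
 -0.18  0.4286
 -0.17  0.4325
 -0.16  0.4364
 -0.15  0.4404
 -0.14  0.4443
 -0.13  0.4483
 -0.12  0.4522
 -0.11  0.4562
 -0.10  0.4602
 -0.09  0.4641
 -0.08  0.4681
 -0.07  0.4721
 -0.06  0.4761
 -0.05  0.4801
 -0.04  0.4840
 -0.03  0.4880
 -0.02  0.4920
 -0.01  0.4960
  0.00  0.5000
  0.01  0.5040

σ√T = 0.49 × 0.7071 = 0.3465
ln(S/K) + (r + σ²/2)T = ln(450/430) + (0.085 + 0.49²/2)·0.5 = 0.0455 + 0.1025 = 0.1480
d₁ = 0.1480 / 0.3465 = 0.4271 ≈ 0.43
d₂ = d₁ − σ√T = 0.4271 − 0.3465 = 0.0806 ≈ 0.08
Pr(exercise) under Q = N(−d₂) = N(-0.08) = 0.4681

0.4681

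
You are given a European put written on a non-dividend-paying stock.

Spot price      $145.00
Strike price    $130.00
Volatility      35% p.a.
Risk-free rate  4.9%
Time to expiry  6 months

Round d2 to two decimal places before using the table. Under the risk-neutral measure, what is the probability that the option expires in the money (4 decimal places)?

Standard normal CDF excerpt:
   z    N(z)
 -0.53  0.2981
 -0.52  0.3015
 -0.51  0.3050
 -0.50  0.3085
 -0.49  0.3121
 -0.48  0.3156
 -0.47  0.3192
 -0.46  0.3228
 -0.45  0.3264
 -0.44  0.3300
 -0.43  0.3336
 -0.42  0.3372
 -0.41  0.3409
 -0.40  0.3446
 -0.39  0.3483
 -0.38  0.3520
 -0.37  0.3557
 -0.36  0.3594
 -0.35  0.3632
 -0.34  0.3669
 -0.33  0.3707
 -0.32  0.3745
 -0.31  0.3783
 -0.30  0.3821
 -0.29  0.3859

0.3372

σ√T = 0.35·√0.5 = 0.2475
ln(S/K) + (r + σ²/2)T = ln(145/130) + (0.049 + 0.35²/2)·0.5 = 0.1092 + 0.0551 = 0.1643
d₁ = 0.1643 / 0.2475 = 0.6640 ⇒ 0.66
d₂ = d₁ − σ√T = 0.6640 − 0.2475 = 0.4165 ⇒ 0.42
Pr(exercise) under Q = N(−d₂) = N(-0.42) = 0.3372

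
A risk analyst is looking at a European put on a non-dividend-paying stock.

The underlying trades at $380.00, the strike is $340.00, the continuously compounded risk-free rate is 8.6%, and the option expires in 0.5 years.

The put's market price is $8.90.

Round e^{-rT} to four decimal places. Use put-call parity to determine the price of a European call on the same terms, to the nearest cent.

$63.21

e^(−rT) = e^(−0.086·0.5) = 0.9579
Put-call parity: C − P = S − K·e^(−rT) = 380 − 340·0.9579 = 380 − 325.6860 = 54.3140
C = P + (C − P) = 8.90 + (54.3140) = 63.2140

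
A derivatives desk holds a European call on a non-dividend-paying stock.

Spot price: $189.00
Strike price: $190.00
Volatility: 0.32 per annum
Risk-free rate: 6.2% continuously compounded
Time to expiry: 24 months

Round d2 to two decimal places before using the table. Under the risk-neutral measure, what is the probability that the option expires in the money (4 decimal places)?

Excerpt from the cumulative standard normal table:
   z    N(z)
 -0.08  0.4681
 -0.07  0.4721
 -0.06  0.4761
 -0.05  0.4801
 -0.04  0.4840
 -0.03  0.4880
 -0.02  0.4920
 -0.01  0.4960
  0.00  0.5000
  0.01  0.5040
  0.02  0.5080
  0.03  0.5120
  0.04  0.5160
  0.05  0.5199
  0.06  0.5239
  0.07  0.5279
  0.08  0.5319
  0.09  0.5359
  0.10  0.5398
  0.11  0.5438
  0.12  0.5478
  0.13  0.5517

0.5160

T = 2;  σ√T = 0.4525
d₁ = [ln(189/190) + (0.062 + ½·0.32²)·2] / (σ√T) = (-0.0053 + 0.2264) / 0.4525 = 0.4886 ≈ 0.49
d₂ = 0.4886 − 0.4525 = 0.0361 ≈ 0.04
Pr(exercise) under Q = N(d₂) = 0.5160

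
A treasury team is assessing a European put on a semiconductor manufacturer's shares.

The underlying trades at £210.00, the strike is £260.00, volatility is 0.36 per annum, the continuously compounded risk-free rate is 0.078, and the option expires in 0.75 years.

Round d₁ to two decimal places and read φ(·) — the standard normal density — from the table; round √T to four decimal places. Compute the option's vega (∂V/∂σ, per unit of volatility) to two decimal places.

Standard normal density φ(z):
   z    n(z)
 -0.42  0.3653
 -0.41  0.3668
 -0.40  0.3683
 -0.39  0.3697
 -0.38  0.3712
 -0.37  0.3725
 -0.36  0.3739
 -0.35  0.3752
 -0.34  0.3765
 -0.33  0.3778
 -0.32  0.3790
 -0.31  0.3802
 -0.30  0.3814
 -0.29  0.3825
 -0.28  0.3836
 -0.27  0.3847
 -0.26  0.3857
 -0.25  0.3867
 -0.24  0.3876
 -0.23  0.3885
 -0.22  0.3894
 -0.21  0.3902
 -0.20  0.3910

68.47

σ√T = 0.36 × 0.8660 = 0.3118
d₁ = [ln(210/260) + (0.078 + 0.36²/2)·0.75] / 0.3118 = [-0.2136 + 0.1071] / 0.3118 = -0.3415 ⇒ -0.34
√T = √0.75 = 0.8660
φ(d₁) = φ(-0.34) = 0.3765
vega = S·φ(d₁)·√T = 210·0.3765·0.8660 = 68.4703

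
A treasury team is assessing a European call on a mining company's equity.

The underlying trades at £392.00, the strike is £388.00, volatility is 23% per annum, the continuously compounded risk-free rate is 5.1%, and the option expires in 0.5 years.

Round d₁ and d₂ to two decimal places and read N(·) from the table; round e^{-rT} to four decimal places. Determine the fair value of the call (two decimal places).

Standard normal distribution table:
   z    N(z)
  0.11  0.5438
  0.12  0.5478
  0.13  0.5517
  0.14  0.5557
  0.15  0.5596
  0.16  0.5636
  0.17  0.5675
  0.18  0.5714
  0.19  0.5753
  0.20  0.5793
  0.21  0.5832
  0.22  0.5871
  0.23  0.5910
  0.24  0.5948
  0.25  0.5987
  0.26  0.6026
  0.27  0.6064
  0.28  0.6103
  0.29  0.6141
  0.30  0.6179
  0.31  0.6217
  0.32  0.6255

£32.04

T = 0.5;  σ√T = 0.1626
d₁ = [ln(392/388) + (0.051 + ½·0.23²)·0.5] / (σ√T) = (0.0103 + 0.0387) / 0.1626 = 0.3012 ≈ 0.30
d₂ = 0.3012 − 0.1626 = 0.1385 ≈ 0.14
exp(−rT) = exp(−0.051·0.5) = 0.9748
N(d₁) = N(0.30) = 0.6179;  N(d₂) = N(0.14) = 0.5557
C = 392·0.6179 − 388·0.9748·0.5557 = 242.2168 − 210.1782 = 32.0386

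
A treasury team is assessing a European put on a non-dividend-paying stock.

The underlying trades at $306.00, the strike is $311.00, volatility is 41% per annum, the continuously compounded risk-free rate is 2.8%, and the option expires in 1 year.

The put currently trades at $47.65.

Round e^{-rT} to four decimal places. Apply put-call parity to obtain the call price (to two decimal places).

exp(−rT) = exp(−0.028·1) = 0.9724
Put-call parity: C − P = S − K·e^(−rT) = 306 − 311·0.9724 = 306 − 302.4164 = 3.5836
C = P + (C − P) = 47.65 + (3.5836) = 51.2336

$51.23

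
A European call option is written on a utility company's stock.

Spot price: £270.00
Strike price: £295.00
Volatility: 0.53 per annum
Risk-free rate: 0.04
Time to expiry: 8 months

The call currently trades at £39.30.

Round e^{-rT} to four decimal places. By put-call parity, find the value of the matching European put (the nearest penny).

£56.54

exp(−rT) = exp(−0.04·0.6667) = 0.9737
Put-call parity: C − P = S − K·e^(−rT) = 270 − 295·0.9737 = 270 − 287.2415 = -17.2415
P = C − (C − P) = 39.30 − (-17.2415) = 56.5415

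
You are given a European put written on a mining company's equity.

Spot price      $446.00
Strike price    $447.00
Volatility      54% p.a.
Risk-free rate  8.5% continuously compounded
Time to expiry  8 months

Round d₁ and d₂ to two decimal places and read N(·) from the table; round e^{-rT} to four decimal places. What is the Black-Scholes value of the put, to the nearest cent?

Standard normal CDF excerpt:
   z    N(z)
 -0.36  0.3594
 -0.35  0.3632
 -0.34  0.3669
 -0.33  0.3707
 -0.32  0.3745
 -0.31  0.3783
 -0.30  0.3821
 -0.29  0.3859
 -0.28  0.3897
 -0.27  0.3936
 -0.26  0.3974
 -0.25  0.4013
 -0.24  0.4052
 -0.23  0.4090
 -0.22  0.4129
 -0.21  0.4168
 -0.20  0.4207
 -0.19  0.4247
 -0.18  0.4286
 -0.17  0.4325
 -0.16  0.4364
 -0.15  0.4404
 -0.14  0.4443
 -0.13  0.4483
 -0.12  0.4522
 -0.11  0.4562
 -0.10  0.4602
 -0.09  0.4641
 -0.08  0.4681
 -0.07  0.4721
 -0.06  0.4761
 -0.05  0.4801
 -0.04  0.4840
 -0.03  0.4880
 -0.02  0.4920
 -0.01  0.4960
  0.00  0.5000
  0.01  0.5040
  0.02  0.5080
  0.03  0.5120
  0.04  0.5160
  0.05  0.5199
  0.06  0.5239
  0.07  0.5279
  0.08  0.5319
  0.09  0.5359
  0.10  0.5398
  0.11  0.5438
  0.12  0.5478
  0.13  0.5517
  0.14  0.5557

σ√T = 0.54·√0.6667 = 0.4409
d₁ = [ln(446/447) + (0.085 + 0.54²/2)·0.6667] / 0.4409 = [-0.0022 + 0.1539] / 0.4409 = 0.3439 which rounds to 0.34
d₂ = d₁ − σ√T = 0.3439 − 0.4409 = -0.0970 which rounds to -0.10
e^(−rT) = e^(−0.085·0.6667) = 0.9449
P = 447·0.9449·N(0.10) − 446·N(-0.34) = 447·0.9449·0.5398 − 446·0.3669 = 227.9955 − 163.6374 = 64.3581

$64.36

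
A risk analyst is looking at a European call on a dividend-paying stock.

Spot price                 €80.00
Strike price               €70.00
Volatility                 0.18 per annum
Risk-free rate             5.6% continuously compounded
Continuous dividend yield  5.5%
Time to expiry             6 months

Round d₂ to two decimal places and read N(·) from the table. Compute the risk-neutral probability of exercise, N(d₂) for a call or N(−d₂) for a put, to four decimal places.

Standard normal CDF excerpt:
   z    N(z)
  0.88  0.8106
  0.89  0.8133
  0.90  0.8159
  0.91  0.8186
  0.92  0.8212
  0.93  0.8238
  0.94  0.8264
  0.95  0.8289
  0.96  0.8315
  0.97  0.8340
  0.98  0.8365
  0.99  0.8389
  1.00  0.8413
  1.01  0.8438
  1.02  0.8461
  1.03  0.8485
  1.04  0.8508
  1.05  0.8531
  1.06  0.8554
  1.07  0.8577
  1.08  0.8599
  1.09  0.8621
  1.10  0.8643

T = 0.5;  σ√T = 0.1273
d₁ = [ln(80/70) + (0.056 − 0.055 + 0.18²/2)·0.5] / 0.1273 = [0.1335 + 0.0086] / 0.1273 = 1.1167 → 1.12
d₂ = d₁ − σ√T = 1.1167 − 0.1273 = 0.9894 → 0.99
Risk-neutral Pr[S_T > K] = N(d₂) = N(0.99) = 0.8389

0.8389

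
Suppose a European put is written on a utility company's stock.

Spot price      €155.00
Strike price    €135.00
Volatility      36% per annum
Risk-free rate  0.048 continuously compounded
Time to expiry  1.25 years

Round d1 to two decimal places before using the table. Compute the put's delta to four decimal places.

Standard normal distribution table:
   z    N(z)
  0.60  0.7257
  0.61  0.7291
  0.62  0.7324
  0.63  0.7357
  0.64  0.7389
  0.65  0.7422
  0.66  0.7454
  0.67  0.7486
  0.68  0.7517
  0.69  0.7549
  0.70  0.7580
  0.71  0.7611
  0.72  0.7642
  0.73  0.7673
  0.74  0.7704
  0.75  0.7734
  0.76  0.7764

σ√T = 0.36·√1.25 = 0.4025
d₁ = [ln(155/135) + (0.048 + 0.36²/2)·1.25] / 0.4025 = [0.1382 + 0.1410] / 0.4025 = 0.6936 ≈ 0.69
N(d₁) = N(0.69) = 0.7549
Δ_put = N(d₁) − 1 = 0.7549 − 1 = -0.2451

-0.2451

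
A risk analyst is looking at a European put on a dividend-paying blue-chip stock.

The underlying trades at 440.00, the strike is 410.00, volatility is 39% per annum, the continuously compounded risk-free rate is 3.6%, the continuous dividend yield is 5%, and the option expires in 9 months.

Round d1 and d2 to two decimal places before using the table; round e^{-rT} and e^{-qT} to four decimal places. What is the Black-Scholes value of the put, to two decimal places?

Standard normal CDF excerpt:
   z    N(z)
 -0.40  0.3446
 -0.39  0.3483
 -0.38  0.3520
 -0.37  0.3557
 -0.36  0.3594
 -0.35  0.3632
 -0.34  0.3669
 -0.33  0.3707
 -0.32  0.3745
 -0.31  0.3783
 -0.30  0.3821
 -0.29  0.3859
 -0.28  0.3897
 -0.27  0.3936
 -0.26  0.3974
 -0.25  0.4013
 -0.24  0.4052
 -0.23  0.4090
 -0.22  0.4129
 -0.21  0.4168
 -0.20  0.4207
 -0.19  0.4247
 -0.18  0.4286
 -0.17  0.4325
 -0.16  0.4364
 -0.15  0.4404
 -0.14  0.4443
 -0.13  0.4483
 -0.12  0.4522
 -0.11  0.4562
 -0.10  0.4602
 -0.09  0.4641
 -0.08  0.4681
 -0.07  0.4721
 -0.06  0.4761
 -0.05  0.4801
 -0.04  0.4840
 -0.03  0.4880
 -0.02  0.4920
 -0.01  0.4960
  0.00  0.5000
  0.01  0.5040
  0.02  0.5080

T = 0.75;  σ√T = 0.3377
d₁ = [ln(440/410) + (0.036 − 0.05 + 0.39²/2)·0.75] / 0.3377 = [0.0706 + 0.0465] / 0.3377 = 0.3469 ≈ 0.35
d₂ = d₁ − σ√T = 0.3469 − 0.3377 = 0.0091 ≈ 0.01
e^(−qT) = e^(−0.05·0.75) = 0.9632;  e^(−rT) = e^(−0.036·0.75) = 0.9734
N(−d₂) = N(-0.01) = 0.4960;  N(−d₁) = N(-0.35) = 0.3632
P = 410·0.9734·0.4960 − 440·0.9632·0.3632 = 197.9506 − 153.9271 = 44.0236

44.02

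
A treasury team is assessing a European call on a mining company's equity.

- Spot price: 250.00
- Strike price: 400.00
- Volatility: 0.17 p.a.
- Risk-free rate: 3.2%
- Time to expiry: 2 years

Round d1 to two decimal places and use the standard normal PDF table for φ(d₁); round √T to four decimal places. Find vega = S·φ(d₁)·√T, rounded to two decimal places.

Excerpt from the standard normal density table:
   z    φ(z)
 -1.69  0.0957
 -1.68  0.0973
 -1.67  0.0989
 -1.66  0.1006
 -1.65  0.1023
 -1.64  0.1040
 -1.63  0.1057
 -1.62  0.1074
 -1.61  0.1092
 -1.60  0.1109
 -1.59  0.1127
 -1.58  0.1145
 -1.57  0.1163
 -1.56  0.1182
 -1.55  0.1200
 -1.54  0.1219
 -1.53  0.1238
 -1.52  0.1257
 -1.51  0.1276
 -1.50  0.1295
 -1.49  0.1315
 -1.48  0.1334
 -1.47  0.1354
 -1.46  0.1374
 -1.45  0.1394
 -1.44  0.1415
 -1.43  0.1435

41.12

σ√T = 0.17 × 1.4142 = 0.2404
d₁ = [ln(250/400) + (0.032 + 0.17²/2)·2] / 0.2404 = [-0.4700 + 0.0929] / 0.2404 = -1.5685 which rounds to -1.57
√T = √2 = 1.4142
φ(d₁) = φ(-1.57) = 0.1163
vega = S·φ(d₁)·√T = 250·0.1163·1.4142 = 41.1179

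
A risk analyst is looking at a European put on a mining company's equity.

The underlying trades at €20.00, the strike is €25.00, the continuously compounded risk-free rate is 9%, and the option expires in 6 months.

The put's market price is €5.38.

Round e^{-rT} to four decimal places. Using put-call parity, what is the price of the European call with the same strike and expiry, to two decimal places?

e^(−rT) = e^(−0.09·0.5) = 0.9560
Put-call parity: C − P = S − K·e^(−rT) = 20 − 25·0.9560 = 20 − 23.9000 = -3.9000
C = P + (C − P) = 5.38 + (-3.9000) = 1.4800

€1.48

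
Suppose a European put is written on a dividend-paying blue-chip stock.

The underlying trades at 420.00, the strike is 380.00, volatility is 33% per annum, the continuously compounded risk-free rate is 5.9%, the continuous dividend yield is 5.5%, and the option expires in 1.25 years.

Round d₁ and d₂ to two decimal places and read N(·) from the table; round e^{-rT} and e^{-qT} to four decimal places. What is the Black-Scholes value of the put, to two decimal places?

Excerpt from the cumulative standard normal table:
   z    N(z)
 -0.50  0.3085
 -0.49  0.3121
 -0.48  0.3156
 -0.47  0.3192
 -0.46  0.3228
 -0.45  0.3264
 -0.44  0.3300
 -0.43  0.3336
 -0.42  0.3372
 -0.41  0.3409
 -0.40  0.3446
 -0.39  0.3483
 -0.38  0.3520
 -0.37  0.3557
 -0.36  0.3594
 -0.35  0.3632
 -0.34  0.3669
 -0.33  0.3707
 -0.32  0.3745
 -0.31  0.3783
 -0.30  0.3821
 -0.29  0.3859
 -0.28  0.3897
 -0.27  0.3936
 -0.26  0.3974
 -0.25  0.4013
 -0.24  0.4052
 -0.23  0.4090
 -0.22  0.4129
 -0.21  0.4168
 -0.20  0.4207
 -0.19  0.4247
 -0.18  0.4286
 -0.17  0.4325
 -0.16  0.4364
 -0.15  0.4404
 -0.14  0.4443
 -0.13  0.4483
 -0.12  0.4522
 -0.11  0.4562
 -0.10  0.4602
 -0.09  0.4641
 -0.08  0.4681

T = 1.25;  σ√T = 0.3690
d₁ = [ln(420/380) + (0.059 − 0.055 + 0.33²/2)·1.25] / 0.3690 = [0.1001 + 0.0731] / 0.3690 = 0.4693 ⇒ 0.47
d₂ = d₁ − σ√T = 0.4693 − 0.3690 = 0.1003 ⇒ 0.10
exp(−qT) = exp(−0.055·1.25) = 0.9336;  exp(−rT) = exp(−0.059·1.25) = 0.9289
P = 380·0.9289·N(-0.10) − 420·0.9336·N(-0.47) = 380·0.9289·0.4602 − 420·0.9336·0.3192 = 162.4423 − 125.1622 = 37.2802

37.28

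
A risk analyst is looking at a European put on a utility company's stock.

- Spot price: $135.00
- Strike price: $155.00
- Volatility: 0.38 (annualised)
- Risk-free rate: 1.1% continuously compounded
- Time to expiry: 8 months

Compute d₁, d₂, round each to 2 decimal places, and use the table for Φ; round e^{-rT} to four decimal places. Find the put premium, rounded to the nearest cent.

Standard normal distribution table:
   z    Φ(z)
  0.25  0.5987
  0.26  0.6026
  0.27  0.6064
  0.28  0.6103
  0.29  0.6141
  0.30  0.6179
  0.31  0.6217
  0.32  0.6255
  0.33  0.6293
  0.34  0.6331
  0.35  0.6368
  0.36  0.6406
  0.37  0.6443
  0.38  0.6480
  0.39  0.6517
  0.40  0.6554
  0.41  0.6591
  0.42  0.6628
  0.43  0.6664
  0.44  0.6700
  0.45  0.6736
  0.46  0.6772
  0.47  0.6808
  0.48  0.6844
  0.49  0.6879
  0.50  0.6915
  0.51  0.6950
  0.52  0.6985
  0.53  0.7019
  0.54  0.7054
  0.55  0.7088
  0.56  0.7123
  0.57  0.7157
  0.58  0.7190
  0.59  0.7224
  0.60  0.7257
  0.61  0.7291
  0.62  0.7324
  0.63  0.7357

T = 0.6667;  σ√T = 0.3103
ln(S/K) + (r + σ²/2)T = ln(135/155) + (0.011 + 0.38²/2)·0.6667 = -0.1382 + 0.0555 = -0.0827
d₁ = -0.0827 / 0.3103 = -0.2665 ⇒ -0.27
d₂ = d₁ − σ√T = -0.2665 − 0.3103 = -0.5768 ⇒ -0.58
exp(−rT) = exp(−0.011·0.6667) = 0.9927
P = 155·0.9927·N(0.58) − 135·N(0.27) = 155·0.9927·0.7190 − 135·0.6064 = 110.6315 − 81.8640 = 28.7675

$28.77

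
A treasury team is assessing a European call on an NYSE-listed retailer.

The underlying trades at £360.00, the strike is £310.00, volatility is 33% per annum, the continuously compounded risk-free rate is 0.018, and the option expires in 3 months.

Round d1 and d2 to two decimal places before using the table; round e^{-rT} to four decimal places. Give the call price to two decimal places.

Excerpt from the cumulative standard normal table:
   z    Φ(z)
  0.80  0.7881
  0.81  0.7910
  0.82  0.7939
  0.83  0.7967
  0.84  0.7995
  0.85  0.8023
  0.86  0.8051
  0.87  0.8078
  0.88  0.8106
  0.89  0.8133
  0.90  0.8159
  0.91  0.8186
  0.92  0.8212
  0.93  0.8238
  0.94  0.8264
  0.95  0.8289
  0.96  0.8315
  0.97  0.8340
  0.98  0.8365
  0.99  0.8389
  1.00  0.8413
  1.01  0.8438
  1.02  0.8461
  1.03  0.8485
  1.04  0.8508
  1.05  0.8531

£57.00

σ√T = 0.33 × 0.5000 = 0.1650
d₁ = [ln(360/310) + (0.018 + ½·0.33²)·0.25] / (σ√T) = (0.1495 + 0.0181) / 0.1650 = 1.0160 which rounds to 1.02
d₂ = 1.0160 − 0.1650 = 0.8510 which rounds to 0.85
exp(−rT) = exp(−0.018·0.25) = 0.9955
N(d₁) = N(1.02) = 0.8461;  N(d₂) = N(0.85) = 0.8023
C = 360·0.8461 − 310·0.9955·0.8023 = 304.5960 − 247.5938 = 57.0022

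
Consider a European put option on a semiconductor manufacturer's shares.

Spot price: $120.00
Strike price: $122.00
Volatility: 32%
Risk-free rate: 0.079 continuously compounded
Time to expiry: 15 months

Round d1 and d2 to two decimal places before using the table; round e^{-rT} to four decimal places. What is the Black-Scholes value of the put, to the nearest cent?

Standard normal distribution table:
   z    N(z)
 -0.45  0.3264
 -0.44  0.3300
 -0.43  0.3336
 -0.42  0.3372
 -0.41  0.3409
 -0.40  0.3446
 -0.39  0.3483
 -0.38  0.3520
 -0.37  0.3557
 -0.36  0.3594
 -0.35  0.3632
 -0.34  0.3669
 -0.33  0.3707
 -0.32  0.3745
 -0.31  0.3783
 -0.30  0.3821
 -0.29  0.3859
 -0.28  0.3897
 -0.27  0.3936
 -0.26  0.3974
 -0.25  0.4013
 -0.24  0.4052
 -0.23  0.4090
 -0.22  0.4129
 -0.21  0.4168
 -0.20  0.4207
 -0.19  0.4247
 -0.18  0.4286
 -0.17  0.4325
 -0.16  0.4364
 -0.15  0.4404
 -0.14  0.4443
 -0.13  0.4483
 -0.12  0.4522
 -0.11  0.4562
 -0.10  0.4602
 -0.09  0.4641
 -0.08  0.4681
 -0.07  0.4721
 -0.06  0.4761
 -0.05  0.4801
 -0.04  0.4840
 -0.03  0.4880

σ√T = 0.32·√1.25 = 0.3578
d₁ = [ln(120/122) + (0.079 + 0.32²/2)·1.25] / 0.3578 = [-0.0165 + 0.1628] / 0.3578 = 0.4087 ⇒ 0.41
d₂ = d₁ − σ√T = 0.4087 − 0.3578 = 0.0509 ⇒ 0.05
e^(−rT) = e^(−0.079·1.25) = 0.9060
P = 122·0.9060·N(-0.05) − 120·N(-0.41) = 122·0.9060·0.4801 − 120·0.3409 = 53.0664 − 40.9080 = 12.1584

$12.16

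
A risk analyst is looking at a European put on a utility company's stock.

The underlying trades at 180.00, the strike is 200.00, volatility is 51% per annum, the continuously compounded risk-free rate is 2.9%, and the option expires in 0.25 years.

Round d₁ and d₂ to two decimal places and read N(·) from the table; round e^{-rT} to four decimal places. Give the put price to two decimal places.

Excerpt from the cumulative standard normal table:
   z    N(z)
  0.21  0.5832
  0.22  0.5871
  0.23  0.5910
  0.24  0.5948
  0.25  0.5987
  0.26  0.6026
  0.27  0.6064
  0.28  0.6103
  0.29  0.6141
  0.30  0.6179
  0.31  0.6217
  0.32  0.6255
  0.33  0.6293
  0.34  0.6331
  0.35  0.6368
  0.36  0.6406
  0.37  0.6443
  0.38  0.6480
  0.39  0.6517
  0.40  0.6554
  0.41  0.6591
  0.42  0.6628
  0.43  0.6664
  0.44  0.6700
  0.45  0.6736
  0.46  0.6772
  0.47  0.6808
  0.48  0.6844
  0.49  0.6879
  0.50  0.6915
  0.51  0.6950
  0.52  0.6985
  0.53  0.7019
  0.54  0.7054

σ√T = 0.51 × 0.5000 = 0.2550
d₁ = [ln(180/200) + (0.029 + 0.51²/2)·0.25] / 0.2550 = [-0.1054 + 0.0398] / 0.2550 = -0.2572 → -0.26
d₂ = d₁ − σ√T = -0.2572 − 0.2550 = -0.5122 → -0.51
e^(−rT) = e^(−0.029·0.25) = 0.9928
P = 200·0.9928·N(0.51) − 180·N(0.26) = 200·0.9928·0.6950 − 180·0.6026 = 137.9992 − 108.4680 = 29.5312

29.53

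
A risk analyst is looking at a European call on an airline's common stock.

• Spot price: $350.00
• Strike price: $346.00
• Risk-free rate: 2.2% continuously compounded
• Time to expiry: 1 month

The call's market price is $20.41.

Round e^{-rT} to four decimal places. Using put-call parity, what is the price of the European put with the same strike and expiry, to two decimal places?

$15.79

exp(−rT) = exp(−0.022·0.08333) = 0.9982
Put-call parity: C − P = S − K·e^(−rT) = 350 − 346·0.9982 = 350 − 345.3772 = 4.6228
P = C − (C − P) = 20.41 − (4.6228) = 15.7872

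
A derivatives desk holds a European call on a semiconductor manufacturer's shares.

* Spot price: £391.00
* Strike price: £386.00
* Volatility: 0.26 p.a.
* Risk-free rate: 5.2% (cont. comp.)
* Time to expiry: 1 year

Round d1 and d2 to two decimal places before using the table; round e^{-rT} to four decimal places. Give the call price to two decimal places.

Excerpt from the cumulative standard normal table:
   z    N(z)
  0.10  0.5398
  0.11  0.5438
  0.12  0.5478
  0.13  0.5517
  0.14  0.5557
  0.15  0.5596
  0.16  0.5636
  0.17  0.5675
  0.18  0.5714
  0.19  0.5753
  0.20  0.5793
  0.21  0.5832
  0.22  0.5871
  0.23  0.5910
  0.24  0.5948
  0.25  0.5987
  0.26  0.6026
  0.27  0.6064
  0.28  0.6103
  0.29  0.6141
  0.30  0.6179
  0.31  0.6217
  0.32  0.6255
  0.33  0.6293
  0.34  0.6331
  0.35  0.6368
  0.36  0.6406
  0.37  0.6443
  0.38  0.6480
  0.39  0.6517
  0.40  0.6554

σ√T = 0.26 × 1.0000 = 0.2600
d₁ = [ln(391/386) + (0.052 + 0.26²/2)·1] / 0.2600 = [0.0129 + 0.0858] / 0.2600 = 0.3795 ≈ 0.38
d₂ = d₁ − σ√T = 0.3795 − 0.2600 = 0.1195 ≈ 0.12
exp(−rT) = exp(−0.052·1) = 0.9493
N(d₁) = N(0.38) = 0.6480;  N(d₂) = N(0.12) = 0.5478
C = 391·0.6480 − 386·0.9493·0.5478 = 253.3680 − 200.7302 = 52.6378

£52.64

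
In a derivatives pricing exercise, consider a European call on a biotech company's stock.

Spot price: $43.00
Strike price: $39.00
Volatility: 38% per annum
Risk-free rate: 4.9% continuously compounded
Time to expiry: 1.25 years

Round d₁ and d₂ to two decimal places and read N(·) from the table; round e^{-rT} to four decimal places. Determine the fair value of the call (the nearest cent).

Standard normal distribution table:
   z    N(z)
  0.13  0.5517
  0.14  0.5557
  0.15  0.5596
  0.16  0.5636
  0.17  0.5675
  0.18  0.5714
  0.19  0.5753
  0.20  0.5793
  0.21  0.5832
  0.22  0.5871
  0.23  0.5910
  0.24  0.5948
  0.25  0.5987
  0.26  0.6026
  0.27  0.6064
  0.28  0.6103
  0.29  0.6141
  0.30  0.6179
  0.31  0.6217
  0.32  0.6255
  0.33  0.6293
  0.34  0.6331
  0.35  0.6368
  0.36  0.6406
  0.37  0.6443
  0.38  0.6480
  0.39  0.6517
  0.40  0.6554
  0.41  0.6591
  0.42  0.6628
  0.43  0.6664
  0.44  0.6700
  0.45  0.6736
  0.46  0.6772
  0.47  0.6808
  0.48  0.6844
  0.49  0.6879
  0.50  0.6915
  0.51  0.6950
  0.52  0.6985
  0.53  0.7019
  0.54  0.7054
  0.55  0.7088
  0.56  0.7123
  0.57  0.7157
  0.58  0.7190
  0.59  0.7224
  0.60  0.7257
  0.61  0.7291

$10.39

σ√T = 0.38·√1.25 = 0.4249
d₁ = [ln(43/39) + (0.049 + 0.38²/2)·1.25] / 0.4249 = [0.0976 + 0.1515] / 0.4249 = 0.5864 which rounds to 0.59
d₂ = d₁ − σ√T = 0.5864 − 0.4249 = 0.1616 which rounds to 0.16
e^(−rT) = e^(−0.049·1.25) = 0.9406
N(d₁) = N(0.59) = 0.7224;  N(d₂) = N(0.16) = 0.5636
C = 43·0.7224 − 39·0.9406·0.5636 = 31.0632 − 20.6748 = 10.3884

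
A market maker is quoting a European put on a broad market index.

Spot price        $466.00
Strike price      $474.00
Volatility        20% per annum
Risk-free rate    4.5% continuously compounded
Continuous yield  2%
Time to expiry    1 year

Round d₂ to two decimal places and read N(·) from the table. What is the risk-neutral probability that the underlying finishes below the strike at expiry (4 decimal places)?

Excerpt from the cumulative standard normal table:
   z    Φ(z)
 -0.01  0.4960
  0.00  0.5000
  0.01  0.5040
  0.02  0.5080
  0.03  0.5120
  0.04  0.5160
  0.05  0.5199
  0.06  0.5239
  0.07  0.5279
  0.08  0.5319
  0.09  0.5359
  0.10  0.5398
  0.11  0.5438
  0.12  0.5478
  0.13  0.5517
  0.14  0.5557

T = 1;  σ√T = 0.2000
d₁ = [ln(466/474) + (0.045 − 0.02 + ½·0.2²)·1] / (σ√T) = (-0.0170 + 0.0450) / 0.2000 = 0.1399 → 0.14
d₂ = 0.1399 − 0.2000 = -0.0601 → -0.06
Risk-neutral Pr[S_T < K] = N(−d₂) = N(0.06) = 0.5239

0.5239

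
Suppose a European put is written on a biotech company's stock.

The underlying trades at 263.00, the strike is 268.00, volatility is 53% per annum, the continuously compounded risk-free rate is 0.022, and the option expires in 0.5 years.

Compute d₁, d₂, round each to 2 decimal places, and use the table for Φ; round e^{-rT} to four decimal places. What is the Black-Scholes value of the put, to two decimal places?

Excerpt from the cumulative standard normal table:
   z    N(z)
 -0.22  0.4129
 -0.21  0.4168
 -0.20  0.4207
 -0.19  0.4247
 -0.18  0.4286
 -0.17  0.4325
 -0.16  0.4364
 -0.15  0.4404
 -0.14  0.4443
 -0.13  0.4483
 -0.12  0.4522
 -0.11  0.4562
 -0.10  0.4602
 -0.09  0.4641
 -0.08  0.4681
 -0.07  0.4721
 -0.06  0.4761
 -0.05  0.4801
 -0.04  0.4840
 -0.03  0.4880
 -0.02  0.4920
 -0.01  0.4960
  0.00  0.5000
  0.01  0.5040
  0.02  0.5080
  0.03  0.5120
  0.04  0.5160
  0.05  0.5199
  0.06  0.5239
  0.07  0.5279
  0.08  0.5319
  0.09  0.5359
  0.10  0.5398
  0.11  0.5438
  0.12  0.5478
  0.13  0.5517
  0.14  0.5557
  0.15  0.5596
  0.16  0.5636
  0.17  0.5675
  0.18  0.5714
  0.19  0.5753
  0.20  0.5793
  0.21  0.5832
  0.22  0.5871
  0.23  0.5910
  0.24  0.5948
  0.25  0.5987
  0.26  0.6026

T = 0.5;  σ√T = 0.3748
d₁ = [ln(263/268) + (0.022 + ½·0.53²)·0.5] / (σ√T) = (-0.0188 + 0.0812) / 0.3748 = 0.1665 ≈ 0.17
d₂ = 0.1665 − 0.3748 = -0.2083 ≈ -0.21
exp(−rT) = exp(−0.022·0.5) = 0.9891
P = 268·0.9891·N(0.21) − 263·N(-0.17) = 268·0.9891·0.5832 − 263·0.4325 = 154.5940 − 113.7475 = 40.8465

40.85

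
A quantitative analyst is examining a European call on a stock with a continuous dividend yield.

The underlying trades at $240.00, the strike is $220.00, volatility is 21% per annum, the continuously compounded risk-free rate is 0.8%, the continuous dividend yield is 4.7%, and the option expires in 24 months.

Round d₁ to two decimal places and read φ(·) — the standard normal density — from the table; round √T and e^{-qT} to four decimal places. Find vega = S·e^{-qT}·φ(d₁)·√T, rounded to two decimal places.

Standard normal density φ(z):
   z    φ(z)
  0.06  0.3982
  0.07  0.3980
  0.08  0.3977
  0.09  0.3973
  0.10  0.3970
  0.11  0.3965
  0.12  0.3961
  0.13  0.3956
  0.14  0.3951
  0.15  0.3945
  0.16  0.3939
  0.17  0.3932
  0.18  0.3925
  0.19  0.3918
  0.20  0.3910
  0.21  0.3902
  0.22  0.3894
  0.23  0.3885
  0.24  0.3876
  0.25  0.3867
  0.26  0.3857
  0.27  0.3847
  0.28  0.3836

121.27

T = 2;  σ√T = 0.2970
d₁ = [ln(240/220) + (0.008 − 0.047 + 0.21²/2)·2] / 0.2970 = [0.0870 − 0.0339] / 0.2970 = 0.1788 → 0.18
√T = √2 = 1.4142
φ(d₁) = φ(0.18) = 0.3925
e^(−qT) = e^(−0.047·2) = 0.9103
vega = S·e^(−qT)·φ(d₁)·√T = 240·0.9103·0.3925·1.4142 = 121.2680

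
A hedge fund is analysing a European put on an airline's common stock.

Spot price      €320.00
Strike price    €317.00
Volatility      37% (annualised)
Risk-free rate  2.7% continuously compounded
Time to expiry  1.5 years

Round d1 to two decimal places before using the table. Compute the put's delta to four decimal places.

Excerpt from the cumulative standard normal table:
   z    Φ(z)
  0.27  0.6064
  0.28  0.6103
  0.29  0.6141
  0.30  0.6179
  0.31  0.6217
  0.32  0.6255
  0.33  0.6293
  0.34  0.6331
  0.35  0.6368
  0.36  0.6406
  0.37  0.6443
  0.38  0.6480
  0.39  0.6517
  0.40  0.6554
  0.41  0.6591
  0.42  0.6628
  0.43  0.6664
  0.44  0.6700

σ√T = 0.37 × 1.2247 = 0.4532
d₁ = [ln(320/317) + (0.027 + 0.37²/2)·1.5] / 0.4532 = [0.0094 + 0.1432] / 0.4532 = 0.3367 → 0.34
N(d₁) = N(0.34) = 0.6331
Δ_put = N(d₁) − 1 = 0.6331 − 1 = -0.3669

-0.3669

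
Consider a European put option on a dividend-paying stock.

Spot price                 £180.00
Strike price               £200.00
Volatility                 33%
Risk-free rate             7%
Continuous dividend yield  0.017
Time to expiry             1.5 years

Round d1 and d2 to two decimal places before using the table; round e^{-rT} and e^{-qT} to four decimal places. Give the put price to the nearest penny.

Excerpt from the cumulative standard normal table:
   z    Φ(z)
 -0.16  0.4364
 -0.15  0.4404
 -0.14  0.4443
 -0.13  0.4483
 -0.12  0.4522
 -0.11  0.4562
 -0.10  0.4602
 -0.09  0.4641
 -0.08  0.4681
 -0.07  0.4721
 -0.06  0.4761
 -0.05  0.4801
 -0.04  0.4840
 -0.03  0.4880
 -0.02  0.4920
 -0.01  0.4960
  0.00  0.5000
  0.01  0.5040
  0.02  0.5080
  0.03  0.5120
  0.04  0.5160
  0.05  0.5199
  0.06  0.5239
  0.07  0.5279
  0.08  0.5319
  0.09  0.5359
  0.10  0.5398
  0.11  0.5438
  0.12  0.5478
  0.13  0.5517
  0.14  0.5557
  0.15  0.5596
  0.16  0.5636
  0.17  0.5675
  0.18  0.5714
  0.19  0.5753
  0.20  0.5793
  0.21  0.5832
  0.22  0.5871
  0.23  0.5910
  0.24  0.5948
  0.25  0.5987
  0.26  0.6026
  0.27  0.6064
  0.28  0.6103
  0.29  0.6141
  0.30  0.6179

£31.23

T = 1.5;  σ√T = 0.4042
d₁ = [ln(180/200) + (0.07 − 0.017 + 0.33²/2)·1.5] / 0.4042 = [-0.1054 + 0.1612] / 0.4042 = 0.1381 → 0.14
d₂ = d₁ − σ√T = 0.1381 − 0.4042 = -0.2661 → -0.27
e^(−qT) = e^(−0.017·1.5) = 0.9748;  e^(−rT) = e^(−0.07·1.5) = 0.9003
P = 200·0.9003·N(0.27) − 180·0.9748·N(-0.14) = 200·0.9003·0.6064 − 180·0.9748·0.4443 = 109.1884 − 77.9587 = 31.2297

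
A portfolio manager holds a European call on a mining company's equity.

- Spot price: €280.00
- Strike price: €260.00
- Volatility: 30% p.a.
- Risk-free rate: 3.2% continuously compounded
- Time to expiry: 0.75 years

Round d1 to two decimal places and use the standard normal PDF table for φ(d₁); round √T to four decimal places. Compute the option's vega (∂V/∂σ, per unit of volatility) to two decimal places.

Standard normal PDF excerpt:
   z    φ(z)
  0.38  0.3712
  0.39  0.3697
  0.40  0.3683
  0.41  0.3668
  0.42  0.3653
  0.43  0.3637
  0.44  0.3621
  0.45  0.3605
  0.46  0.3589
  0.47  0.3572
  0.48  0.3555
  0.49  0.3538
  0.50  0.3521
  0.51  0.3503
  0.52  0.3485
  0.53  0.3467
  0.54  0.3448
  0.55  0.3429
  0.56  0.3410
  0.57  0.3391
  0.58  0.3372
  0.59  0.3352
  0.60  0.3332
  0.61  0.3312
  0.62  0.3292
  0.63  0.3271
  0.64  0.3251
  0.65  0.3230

σ√T = 0.3 × 0.8660 = 0.2598
d₁ = [ln(280/260) + (0.032 + 0.3²/2)·0.75] / 0.2598 = [0.0741 + 0.0577] / 0.2598 = 0.5075 which rounds to 0.51
√T = √0.75 = 0.8660
φ(d₁) = φ(0.51) = 0.3503
vega = S·φ(d₁)·√T = 280·0.3503·0.8660 = 84.9407
(Vega is the same for a European call and put with the same parameters.)

84.94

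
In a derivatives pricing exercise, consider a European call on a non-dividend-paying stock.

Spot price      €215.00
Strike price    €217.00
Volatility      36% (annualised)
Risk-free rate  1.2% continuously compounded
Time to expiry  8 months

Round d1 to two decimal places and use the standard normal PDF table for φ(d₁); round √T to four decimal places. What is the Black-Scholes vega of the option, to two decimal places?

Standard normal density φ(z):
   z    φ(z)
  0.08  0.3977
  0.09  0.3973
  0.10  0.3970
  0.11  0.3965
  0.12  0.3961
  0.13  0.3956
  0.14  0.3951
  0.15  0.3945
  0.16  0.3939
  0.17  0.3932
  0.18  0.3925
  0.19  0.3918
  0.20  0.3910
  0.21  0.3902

σ√T = 0.36·√0.6667 = 0.2939
d₁ = [ln(215/217) + (0.012 + 0.36²/2)·0.6667] / 0.2939 = [-0.0093 + 0.0512] / 0.2939 = 0.1427 which rounds to 0.14
√T = √0.6667 = 0.8165
φ(d₁) = φ(0.14) = 0.3951
vega = S·φ(d₁)·√T = 215·0.3951·0.8165 = 69.3588

69.36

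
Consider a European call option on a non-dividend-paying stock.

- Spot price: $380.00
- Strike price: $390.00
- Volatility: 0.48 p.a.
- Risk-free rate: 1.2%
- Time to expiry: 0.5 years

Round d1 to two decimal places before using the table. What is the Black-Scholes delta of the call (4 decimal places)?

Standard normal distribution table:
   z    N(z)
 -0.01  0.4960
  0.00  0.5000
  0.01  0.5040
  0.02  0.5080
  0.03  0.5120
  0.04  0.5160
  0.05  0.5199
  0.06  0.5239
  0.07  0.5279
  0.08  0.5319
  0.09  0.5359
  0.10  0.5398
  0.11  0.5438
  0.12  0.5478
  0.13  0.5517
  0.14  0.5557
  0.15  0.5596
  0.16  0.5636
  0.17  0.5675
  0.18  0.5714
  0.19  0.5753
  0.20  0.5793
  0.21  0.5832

σ√T = 0.48 × 0.7071 = 0.3394
d₁ = [ln(380/390) + (0.012 + 0.48²/2)·0.5] / 0.3394 = [-0.0260 + 0.0636] / 0.3394 = 0.1109 which rounds to 0.11
N(d₁) = N(0.11) = 0.5438
Δ_call = N(d₁) = 0.5438

0.5438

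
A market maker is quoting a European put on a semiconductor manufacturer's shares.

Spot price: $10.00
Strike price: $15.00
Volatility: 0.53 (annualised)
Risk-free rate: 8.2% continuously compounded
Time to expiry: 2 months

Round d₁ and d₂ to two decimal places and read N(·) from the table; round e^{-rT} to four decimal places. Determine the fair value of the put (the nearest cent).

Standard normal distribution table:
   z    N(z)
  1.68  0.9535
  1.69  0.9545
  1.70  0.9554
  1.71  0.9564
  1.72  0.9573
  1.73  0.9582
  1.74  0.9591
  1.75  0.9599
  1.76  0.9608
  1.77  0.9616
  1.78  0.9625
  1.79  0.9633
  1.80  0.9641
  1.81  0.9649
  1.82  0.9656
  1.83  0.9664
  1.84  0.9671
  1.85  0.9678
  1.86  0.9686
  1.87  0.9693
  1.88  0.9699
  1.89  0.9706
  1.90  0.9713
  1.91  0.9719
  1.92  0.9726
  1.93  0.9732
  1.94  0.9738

σ√T = 0.53·√0.1667 = 0.2164
d₁ = [ln(10/15) + (0.082 + ½·0.53²)·0.1667] / (σ√T) = (-0.4055 + 0.0371) / 0.2164 = -1.7026 ≈ -1.70
d₂ = -1.7026 − 0.2164 = -1.9190 ≈ -1.92
e^(−rT) = e^(−0.082·0.1667) = 0.9864
P = 15·0.9864·N(1.92) − 10·N(1.70) = 15·0.9864·0.9726 − 10·0.9554 = 14.3906 − 9.5540 = 4.8366

$4.84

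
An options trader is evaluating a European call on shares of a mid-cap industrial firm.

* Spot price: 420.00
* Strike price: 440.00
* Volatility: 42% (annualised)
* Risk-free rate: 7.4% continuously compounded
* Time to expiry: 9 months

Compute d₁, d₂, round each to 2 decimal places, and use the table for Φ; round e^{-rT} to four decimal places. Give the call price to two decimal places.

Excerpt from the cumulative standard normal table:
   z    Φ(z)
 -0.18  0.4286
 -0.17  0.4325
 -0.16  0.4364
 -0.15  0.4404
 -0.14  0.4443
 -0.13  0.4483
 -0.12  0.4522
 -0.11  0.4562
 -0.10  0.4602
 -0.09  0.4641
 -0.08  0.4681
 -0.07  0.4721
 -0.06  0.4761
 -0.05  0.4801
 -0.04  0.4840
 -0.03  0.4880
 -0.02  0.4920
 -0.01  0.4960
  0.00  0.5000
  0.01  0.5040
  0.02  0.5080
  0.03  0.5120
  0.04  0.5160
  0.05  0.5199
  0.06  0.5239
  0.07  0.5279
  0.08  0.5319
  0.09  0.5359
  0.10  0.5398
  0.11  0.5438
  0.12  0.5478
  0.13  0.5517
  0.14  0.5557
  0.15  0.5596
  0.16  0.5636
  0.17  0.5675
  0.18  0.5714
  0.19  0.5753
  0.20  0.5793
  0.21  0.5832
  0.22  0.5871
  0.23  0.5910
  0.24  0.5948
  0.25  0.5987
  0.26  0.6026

T = 0.75;  σ√T = 0.3637
ln(S/K) + (r + σ²/2)T = ln(420/440) + (0.074 + 0.42²/2)·0.75 = -0.0465 + 0.1216 = 0.0751
d₁ = 0.0751 / 0.3637 = 0.2066 ≈ 0.21
d₂ = d₁ − σ√T = 0.2066 − 0.3637 = -0.1572 ≈ -0.16
exp(−rT) = exp(−0.074·0.75) = 0.9460
N(d₁) = N(0.21) = 0.5832;  N(d₂) = N(-0.16) = 0.4364
C = 420·0.5832 − 440·0.9460·0.4364 = 244.9440 − 181.6471 = 63.2969

63.30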